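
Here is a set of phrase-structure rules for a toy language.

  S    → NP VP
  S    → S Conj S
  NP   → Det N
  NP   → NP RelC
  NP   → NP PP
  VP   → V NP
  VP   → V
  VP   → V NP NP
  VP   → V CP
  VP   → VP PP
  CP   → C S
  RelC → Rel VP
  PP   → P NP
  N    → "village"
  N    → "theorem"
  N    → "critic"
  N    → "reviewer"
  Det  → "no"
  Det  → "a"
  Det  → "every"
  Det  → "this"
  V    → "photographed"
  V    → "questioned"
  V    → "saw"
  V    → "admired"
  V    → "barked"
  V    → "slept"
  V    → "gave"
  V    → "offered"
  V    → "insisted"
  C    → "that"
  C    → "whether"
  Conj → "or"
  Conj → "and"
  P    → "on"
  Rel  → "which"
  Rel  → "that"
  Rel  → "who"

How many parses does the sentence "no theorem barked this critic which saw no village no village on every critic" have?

6

Two of the 6 distinct bracketings:
[S [NP [Det no] [N theorem]] [VP [V barked] [NP [NP [Det this] [N critic]] [RelC [Rel which] [VP [V saw] [NP [Det no] [N village]] [NP [NP [Det no] [N village]] [PP [P on] [NP [Det every] [N critic]]]]]]]]]
[S [NP [Det no] [N theorem]] [VP [V barked] [NP [NP [Det this] [N critic]] [RelC [Rel which] [VP [VP [V saw] [NP [Det no] [N village]] [NP [Det no] [N village]]] [PP [P on] [NP [Det every] [N critic]]]]]]]]
The difference turns on whether NP → NP PP is used at the relevant span, versus an alternative expansion of NP.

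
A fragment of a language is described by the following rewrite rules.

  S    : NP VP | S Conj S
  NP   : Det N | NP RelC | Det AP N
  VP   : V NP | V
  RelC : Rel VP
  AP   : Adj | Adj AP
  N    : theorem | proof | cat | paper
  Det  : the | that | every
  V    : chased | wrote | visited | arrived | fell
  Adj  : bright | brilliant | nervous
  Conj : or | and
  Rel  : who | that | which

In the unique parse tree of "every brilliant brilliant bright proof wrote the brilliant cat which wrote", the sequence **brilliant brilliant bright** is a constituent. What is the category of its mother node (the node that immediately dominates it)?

NP

S
  NP
    Det: every
    AP
      Adj: brilliant
      AP
        Adj: brilliant
        AP
          Adj: bright
    N: proof
  VP
    V: wrote
    NP
      NP
        Det: the
        AP
          Adj: brilliant
        N: cat
      RelC
        Rel: which
        VP
          V: wrote
The span 'brilliant brilliant bright' is the AP node built by AP → Adj AP.
Its mother is the NP built by NP → Det AP N.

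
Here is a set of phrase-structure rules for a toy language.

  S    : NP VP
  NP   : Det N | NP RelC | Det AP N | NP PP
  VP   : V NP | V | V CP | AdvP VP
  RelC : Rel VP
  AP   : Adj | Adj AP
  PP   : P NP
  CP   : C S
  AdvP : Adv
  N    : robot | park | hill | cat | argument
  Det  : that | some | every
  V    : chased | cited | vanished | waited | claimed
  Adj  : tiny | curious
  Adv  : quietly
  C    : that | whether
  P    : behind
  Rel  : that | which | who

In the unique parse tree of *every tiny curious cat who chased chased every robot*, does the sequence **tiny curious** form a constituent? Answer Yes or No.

Yes

[S [NP [NP [Det every] [AP [Adj tiny] [AP [Adj curious]]] [N cat]] [RelC [Rel who] [VP [V chased]]]] [VP [V chased] [NP [Det every] [N robot]]]]
The words 'tiny curious' are exhaustively dominated by a single AP node (built by AP → Adj AP), so they form a constituent.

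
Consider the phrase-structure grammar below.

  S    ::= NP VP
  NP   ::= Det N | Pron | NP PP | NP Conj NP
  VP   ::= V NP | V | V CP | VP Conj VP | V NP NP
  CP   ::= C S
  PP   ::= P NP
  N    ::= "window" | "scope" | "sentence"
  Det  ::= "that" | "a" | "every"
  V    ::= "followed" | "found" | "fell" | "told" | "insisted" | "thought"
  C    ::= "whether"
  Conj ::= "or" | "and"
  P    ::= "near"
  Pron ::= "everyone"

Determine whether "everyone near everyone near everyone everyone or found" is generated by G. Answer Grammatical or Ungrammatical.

Ungrammatical

For S → NP VP, every NP-prefix leaves a non-VP remainder: after 'everyone' the remainder is not a VP; after 'everyone near everyone' the remainder is not a VP; after 'everyone near everyone near everyone' the remainder is not a VP.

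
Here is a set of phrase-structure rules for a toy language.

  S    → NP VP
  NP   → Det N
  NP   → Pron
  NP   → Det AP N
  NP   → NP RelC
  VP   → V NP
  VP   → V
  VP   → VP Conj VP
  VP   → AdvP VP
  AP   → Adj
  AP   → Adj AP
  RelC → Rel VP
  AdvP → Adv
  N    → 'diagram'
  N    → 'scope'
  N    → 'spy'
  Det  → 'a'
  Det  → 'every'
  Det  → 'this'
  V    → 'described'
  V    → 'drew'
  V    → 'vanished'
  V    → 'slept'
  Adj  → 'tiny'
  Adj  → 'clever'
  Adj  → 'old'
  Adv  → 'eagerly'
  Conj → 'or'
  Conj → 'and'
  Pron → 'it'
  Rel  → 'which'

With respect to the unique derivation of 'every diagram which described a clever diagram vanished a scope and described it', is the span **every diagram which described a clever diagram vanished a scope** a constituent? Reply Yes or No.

No

[S [NP [NP [Det every] [N diagram]] [RelC [Rel which] [VP [V described] [NP [Det a] [AP [Adj clever]] [N diagram]]]]] [VP [VP [V vanished] [NP [Det a] [N scope]]] [Conj and] [VP [V described] [NP [Pron it]]]]]
The smallest constituent containing 'every diagram which described a clever diagram vanished a scope' is the S spanning 'every diagram which described a clever diagram vanished a scope and described it'; no single node in the tree dominates exactly the given words.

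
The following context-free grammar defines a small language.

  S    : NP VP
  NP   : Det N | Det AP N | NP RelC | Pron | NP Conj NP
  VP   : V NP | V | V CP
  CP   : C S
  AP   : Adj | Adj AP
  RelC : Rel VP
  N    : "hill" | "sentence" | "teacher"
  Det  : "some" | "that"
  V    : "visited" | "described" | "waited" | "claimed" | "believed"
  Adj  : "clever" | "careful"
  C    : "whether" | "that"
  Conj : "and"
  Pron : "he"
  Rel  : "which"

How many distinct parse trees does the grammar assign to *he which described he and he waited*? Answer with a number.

The two bracketings:
[S [NP [NP [Pron he]] [RelC [Rel which] [VP [V described] [NP [NP [Pron he]] [Conj and] [NP [Pron he]]]]]] [VP [V waited]]]
[S [NP [NP [NP [Pron he]] [RelC [Rel which] [VP [V described] [NP [Pron he]]]]] [Conj and] [NP [Pron he]]] [VP [V waited]]]
The trees differ in how a recursive rule is bracketed over the same span.

2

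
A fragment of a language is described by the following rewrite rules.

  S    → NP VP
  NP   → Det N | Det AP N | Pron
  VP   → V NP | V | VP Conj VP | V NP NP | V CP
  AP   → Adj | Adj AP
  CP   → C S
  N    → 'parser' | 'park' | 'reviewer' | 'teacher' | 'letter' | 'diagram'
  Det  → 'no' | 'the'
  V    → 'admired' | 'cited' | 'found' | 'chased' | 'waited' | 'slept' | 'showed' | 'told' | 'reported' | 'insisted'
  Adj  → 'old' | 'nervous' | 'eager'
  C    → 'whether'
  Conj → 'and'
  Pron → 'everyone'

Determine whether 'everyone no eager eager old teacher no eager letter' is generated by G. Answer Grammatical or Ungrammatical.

For S → NP VP, the only prefix that parses as NP is 'everyone', but the remainder 'no eager eager old teacher no eager letter' is not a VP under these rules.

Ungrammatical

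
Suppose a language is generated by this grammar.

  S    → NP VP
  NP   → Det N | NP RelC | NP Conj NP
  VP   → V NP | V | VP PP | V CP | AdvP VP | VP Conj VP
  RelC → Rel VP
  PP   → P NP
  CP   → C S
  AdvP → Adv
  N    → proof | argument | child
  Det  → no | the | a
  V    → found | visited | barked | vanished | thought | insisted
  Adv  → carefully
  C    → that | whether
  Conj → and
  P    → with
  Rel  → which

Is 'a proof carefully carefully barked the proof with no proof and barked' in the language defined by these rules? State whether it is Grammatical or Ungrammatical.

Grammatical

S
  NP
    Det: a
    N: proof
  VP
    AdvP
      Adv: carefully
    VP
      AdvP
        Adv: carefully
      VP
        VP
          VP
            V: barked
            NP
              Det: the
              N: proof
          PP
            P: with
            NP
              Det: no
              N: proof
        Conj: and
        VP
          V: barked
Every word is introduced by a lexical rule and the phrasal rules combine the resulting categories into a single S.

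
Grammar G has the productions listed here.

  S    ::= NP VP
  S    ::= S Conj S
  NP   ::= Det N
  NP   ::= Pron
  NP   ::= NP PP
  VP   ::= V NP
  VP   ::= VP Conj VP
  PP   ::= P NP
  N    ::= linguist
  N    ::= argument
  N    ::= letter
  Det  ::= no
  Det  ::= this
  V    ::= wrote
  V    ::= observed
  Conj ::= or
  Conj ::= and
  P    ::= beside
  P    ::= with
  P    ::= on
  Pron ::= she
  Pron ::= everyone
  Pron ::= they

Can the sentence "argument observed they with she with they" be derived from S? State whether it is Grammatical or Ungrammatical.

Ungrammatical

For S → NP VP, no prefix of the string parses as an NP. The alternative S rule S → S Conj S likewise has no satisfying split.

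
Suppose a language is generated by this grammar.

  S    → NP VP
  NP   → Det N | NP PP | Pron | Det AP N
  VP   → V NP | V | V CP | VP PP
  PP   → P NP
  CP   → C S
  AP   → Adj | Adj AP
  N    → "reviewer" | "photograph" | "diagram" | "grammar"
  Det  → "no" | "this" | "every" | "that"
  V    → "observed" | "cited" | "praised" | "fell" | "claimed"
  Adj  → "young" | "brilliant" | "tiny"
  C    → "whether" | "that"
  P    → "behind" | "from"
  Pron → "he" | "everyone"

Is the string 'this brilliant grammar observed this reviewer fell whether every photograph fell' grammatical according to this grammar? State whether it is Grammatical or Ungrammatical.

Ungrammatical

For S → NP VP, the only prefix that parses as NP is 'this brilliant grammar', but the remainder 'observed this reviewer fell whether every photograph fell' is not a VP under these rules.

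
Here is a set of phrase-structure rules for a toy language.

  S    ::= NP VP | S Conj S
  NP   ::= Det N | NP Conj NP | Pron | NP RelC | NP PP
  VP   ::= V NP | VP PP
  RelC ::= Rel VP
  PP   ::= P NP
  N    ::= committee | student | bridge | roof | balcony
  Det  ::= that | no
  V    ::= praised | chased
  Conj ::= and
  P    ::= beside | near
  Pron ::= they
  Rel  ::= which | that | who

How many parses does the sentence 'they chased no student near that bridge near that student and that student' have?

Two of the 9 distinct bracketings:
[S [NP [Pron they]] [VP [V chased] [NP [NP [NP [Det no] [N student]] [PP [P near] [NP [NP [Det that] [N bridge]] [PP [P near] [NP [Det that] [N student]]]]]] [Conj and] [NP [Det that] [N student]]]]]
[S [NP [Pron they]] [VP [V chased] [NP [NP [NP [NP [Det no] [N student]] [PP [P near] [NP [Det that] [N bridge]]]] [PP [P near] [NP [Det that] [N student]]]] [Conj and] [NP [Det that] [N student]]]]]
The trees differ in how a recursive rule is bracketed over the same span.

9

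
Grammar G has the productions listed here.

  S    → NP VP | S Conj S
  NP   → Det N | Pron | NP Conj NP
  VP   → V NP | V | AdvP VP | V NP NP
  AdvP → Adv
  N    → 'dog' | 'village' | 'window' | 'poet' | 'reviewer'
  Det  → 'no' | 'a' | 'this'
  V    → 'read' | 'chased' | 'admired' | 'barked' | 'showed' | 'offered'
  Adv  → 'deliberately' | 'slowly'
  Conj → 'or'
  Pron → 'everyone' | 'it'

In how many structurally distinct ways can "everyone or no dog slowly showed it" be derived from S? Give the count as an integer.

[S [NP [NP [Pron everyone]] [Conj or] [NP [Det no] [N dog]]] [VP [AdvP [Adv slowly]] [VP [V showed] [NP [Pron it]]]]]
No rule offers an alternative attachment or grouping for any span, so this is the only derivation.

1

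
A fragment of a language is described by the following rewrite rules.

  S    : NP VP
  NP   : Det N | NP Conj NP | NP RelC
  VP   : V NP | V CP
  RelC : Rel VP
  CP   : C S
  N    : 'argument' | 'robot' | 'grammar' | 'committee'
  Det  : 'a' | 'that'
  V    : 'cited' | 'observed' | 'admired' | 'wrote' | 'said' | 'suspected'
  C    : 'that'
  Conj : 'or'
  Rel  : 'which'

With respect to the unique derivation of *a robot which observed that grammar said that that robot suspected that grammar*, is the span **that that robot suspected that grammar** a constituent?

Yes

[S [NP [NP [Det a] [N robot]] [RelC [Rel which] [VP [V observed] [NP [Det that] [N grammar]]]]] [VP [V said] [CP [C that] [S [NP [Det that] [N robot]] [VP [V suspected] [NP [Det that] [N grammar]]]]]]]
The words 'that that robot suspected that grammar' are exhaustively dominated by a single CP node (built by CP → C S), so they form a constituent.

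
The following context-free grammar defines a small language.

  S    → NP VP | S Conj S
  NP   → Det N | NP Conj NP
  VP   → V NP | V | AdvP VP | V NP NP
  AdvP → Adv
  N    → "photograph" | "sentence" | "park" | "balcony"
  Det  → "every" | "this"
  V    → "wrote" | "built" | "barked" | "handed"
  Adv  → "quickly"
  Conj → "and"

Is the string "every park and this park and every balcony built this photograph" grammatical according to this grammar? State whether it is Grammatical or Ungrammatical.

[S [NP [NP [Det every] [N park]] [Conj and] [NP [NP [Det this] [N park]] [Conj and] [NP [Det every] [N balcony]]]] [VP [V built] [NP [Det this] [N photograph]]]]
The bracketing above is licensed at every node by one of the given productions, with S at the root.

Grammatical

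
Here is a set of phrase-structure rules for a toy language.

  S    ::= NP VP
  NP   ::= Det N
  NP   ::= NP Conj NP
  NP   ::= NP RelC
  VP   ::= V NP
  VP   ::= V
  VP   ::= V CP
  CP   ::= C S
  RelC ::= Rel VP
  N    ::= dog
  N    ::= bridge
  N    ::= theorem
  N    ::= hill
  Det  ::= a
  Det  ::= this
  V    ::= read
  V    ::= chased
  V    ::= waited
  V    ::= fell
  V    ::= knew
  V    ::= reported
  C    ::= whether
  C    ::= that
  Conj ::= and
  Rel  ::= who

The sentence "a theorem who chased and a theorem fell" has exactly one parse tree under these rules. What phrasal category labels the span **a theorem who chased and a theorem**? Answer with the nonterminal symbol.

S
  NP
    NP
      NP
        Det: a
        N: theorem
      RelC
        Rel: who
        VP
          V: chased
    Conj: and
    NP
      Det: a
      N: theorem
  VP
    V: fell
The span 'a theorem who chased and a theorem' is the NP node built by NP → NP Conj NP.

NP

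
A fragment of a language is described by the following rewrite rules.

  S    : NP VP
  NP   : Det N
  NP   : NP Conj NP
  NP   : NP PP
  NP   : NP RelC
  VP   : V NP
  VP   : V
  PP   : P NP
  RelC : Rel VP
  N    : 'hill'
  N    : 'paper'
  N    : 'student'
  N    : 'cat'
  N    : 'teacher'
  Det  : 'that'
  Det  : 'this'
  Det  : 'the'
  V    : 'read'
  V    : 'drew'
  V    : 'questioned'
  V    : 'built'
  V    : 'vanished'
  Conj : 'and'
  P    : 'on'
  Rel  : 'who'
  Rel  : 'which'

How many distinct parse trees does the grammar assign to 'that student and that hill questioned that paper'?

[S [NP [NP [Det that] [N student]] [Conj and] [NP [Det that] [N hill]]] [VP [V questioned] [NP [Det that] [N paper]]]]
No rule offers an alternative attachment or grouping for any span, so this is the only derivation.

1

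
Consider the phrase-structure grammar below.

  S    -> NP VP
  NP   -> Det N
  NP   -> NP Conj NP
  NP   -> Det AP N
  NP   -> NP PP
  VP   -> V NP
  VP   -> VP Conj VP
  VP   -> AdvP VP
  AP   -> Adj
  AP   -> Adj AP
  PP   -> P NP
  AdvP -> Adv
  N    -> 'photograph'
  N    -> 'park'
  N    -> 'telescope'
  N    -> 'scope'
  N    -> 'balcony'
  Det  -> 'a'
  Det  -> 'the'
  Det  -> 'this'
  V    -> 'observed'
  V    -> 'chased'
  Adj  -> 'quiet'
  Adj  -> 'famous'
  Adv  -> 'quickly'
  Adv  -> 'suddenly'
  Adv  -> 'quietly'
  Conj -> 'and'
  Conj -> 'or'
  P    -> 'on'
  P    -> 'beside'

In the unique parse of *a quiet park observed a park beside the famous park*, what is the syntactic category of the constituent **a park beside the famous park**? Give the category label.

NP

S
  NP
    Det: a
    AP
      Adj: quiet
    N: park
  VP
    V: observed
    NP
      NP
        Det: a
        N: park
      PP
        P: beside
        NP
          Det: the
          AP
            Adj: famous
          N: park
The span 'a park beside the famous park' is the NP node built by NP → NP PP.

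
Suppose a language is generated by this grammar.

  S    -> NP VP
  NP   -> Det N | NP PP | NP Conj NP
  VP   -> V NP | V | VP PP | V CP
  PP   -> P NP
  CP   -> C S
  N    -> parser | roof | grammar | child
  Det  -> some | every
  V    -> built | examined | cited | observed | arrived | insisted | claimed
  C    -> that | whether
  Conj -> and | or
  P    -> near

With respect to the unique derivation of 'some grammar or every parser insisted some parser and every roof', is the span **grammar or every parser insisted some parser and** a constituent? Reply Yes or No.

[S [NP [NP [Det some] [N grammar]] [Conj or] [NP [Det every] [N parser]]] [VP [V insisted] [NP [NP [Det some] [N parser]] [Conj and] [NP [Det every] [N roof]]]]]
The smallest constituent containing 'grammar or every parser insisted some parser and' is the S spanning 'some grammar or every parser insisted some parser and every roof'; no single node in the tree dominates exactly the given words.

No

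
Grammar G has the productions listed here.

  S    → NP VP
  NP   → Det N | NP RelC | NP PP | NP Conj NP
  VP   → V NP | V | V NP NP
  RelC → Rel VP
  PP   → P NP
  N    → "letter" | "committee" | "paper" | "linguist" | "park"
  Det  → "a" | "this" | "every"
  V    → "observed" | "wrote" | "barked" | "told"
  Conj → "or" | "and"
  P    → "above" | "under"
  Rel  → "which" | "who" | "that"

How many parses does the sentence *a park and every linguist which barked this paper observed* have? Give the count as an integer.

The two bracketings:
[S [NP [NP [NP [Det a] [N park]] [Conj and] [NP [Det every] [N linguist]]] [RelC [Rel which] [VP [V barked] [NP [Det this] [N paper]]]]] [VP [V observed]]]
[S [NP [NP [Det a] [N park]] [Conj and] [NP [NP [Det every] [N linguist]] [RelC [Rel which] [VP [V barked] [NP [Det this] [N paper]]]]]] [VP [V observed]]]
The trees differ in how a recursive rule is bracketed over the same span.

2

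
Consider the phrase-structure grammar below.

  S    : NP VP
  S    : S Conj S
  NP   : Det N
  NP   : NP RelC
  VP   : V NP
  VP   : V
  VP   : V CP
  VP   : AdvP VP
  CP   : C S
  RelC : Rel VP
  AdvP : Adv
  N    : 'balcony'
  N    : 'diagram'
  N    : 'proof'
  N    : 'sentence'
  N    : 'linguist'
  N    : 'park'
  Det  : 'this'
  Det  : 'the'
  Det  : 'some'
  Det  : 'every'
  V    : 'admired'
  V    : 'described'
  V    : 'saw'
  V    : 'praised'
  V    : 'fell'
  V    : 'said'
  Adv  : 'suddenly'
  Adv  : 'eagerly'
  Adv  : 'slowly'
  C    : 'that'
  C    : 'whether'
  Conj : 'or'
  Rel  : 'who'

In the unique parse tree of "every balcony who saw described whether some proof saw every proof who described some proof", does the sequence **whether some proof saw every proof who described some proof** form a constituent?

Yes

[S [NP [NP [Det every] [N balcony]] [RelC [Rel who] [VP [V saw]]]] [VP [V described] [CP [C whether] [S [NP [Det some] [N proof]] [VP [V saw] [NP [NP [Det every] [N proof]] [RelC [Rel who] [VP [V described] [NP [Det some] [N proof]]]]]]]]]]
The words 'whether some proof saw every proof who described some proof' are exhaustively dominated by a single CP node (built by CP → C S), so they form a constituent.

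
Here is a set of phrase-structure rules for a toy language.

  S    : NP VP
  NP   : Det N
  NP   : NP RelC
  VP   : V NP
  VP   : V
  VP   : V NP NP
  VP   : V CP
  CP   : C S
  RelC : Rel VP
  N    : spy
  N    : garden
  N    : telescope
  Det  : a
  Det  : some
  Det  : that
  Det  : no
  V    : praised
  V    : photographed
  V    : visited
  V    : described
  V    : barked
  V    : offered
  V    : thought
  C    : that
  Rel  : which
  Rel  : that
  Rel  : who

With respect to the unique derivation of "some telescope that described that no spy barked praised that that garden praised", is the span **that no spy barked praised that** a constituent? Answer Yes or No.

No

[S [NP [NP [Det some] [N telescope]] [RelC [Rel that] [VP [V described] [CP [C that] [S [NP [Det no] [N spy]] [VP [V barked]]]]]]] [VP [V praised] [CP [C that] [S [NP [Det that] [N garden]] [VP [V praised]]]]]]
The smallest constituent containing 'that no spy barked praised that' is the S spanning 'some telescope that described that no spy barked praised that that garden praised'; no single node in the tree dominates exactly the given words.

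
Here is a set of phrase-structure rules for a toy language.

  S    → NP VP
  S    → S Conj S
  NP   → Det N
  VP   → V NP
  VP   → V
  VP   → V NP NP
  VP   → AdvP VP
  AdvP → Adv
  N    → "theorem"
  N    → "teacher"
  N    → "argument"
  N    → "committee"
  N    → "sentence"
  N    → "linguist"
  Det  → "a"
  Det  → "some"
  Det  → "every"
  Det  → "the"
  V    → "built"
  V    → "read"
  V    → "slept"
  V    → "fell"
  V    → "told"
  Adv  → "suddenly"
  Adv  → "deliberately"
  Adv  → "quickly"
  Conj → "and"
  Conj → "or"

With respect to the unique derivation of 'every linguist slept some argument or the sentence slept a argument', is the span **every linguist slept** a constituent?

No

[S [S [NP [Det every] [N linguist]] [VP [V slept] [NP [Det some] [N argument]]]] [Conj or] [S [NP [Det the] [N sentence]] [VP [V slept] [NP [Det a] [N argument]]]]]
The smallest constituent containing 'every linguist slept' is the S spanning 'every linguist slept some argument'; no single node in the tree dominates exactly the given words.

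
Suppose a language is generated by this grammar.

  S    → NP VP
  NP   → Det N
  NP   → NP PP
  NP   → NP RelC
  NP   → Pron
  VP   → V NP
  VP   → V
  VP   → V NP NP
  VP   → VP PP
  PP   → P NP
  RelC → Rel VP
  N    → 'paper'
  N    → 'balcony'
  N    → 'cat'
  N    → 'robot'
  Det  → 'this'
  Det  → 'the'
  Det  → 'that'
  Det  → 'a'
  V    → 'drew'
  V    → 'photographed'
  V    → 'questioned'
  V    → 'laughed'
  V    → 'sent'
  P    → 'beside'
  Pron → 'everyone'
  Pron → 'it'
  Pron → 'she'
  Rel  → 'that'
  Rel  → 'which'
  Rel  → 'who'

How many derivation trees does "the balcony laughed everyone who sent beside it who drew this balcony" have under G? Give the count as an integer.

Two of the 9 distinct bracketings:
[S [NP [Det the] [N balcony]] [VP [V laughed] [NP [NP [NP [Pron everyone]] [RelC [Rel who] [VP [V sent]]]] [PP [P beside] [NP [NP [Pron it]] [RelC [Rel who] [VP [V drew] [NP [Det this] [N balcony]]]]]]]]]
[S [NP [Det the] [N balcony]] [VP [V laughed] [NP [NP [Pron everyone]] [RelC [Rel who] [VP [VP [V sent]] [PP [P beside] [NP [NP [Pron it]] [RelC [Rel who] [VP [V drew] [NP [Det this] [N balcony]]]]]]]]]]]
The difference turns on whether NP → NP PP is used at the relevant span, versus an alternative expansion of NP.

9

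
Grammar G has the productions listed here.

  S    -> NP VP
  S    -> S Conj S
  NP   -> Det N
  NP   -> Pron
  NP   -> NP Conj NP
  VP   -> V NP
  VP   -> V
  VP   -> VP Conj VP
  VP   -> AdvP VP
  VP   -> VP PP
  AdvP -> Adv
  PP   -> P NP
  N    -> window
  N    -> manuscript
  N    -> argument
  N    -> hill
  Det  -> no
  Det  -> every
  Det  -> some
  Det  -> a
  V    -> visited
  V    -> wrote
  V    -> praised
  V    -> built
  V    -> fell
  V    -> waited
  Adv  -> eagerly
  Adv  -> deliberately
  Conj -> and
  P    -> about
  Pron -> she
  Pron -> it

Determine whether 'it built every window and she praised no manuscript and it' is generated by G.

[S [S [NP [Pron it]] [VP [V built] [NP [Det every] [N window]]]] [Conj and] [S [NP [Pron she]] [VP [V praised] [NP [NP [Det no] [N manuscript]] [Conj and] [NP [Pron it]]]]]]
Each bracket corresponds to one application of a listed rule, so the string is derivable from S.

Grammatical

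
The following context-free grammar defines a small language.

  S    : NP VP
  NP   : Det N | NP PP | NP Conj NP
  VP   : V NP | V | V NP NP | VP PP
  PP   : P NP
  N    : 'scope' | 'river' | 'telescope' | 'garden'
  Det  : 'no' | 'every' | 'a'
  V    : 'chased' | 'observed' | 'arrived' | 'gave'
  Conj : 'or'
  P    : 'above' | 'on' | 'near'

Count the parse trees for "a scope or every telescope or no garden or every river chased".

Two of the 5 distinct bracketings:
[S [NP [NP [Det a] [N scope]] [Conj or] [NP [NP [Det every] [N telescope]] [Conj or] [NP [NP [Det no] [N garden]] [Conj or] [NP [Det every] [N river]]]]] [VP [V chased]]]
[S [NP [NP [Det a] [N scope]] [Conj or] [NP [NP [NP [Det every] [N telescope]] [Conj or] [NP [Det no] [N garden]]] [Conj or] [NP [Det every] [N river]]]] [VP [V chased]]]
The trees differ in how a recursive rule is bracketed over the same span.

5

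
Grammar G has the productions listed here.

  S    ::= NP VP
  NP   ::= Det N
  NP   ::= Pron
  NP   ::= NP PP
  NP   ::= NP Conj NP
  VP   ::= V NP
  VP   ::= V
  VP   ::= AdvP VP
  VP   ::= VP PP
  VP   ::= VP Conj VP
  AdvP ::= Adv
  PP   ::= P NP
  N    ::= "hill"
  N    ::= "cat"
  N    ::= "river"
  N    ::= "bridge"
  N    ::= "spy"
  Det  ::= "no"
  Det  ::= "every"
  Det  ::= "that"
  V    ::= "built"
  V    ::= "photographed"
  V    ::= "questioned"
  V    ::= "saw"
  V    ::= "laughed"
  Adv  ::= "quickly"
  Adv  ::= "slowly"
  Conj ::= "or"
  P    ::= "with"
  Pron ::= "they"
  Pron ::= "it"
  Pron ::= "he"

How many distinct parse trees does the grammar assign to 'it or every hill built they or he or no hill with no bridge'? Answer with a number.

7

Two of the 7 distinct bracketings:
[S [NP [NP [Pron it]] [Conj or] [NP [Det every] [N hill]]] [VP [V built] [NP [NP [NP [Pron they]] [Conj or] [NP [NP [Pron he]] [Conj or] [NP [Det no] [N hill]]]] [PP [P with] [NP [Det no] [N bridge]]]]]]
[S [NP [NP [Pron it]] [Conj or] [NP [Det every] [N hill]]] [VP [V built] [NP [NP [NP [NP [Pron they]] [Conj or] [NP [Pron he]]] [Conj or] [NP [Det no] [N hill]]] [PP [P with] [NP [Det no] [N bridge]]]]]]
The trees differ in how a recursive rule is bracketed over the same span.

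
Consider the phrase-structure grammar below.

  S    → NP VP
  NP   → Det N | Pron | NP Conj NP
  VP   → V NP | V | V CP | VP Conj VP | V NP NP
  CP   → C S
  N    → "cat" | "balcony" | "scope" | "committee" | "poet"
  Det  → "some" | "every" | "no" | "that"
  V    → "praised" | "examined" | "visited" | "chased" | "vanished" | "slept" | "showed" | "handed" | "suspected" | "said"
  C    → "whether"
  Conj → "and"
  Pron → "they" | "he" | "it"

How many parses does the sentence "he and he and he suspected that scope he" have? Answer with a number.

The two bracketings:
[S [NP [NP [Pron he]] [Conj and] [NP [NP [Pron he]] [Conj and] [NP [Pron he]]]] [VP [V suspected] [NP [Det that] [N scope]] [NP [Pron he]]]]
[S [NP [NP [NP [Pron he]] [Conj and] [NP [Pron he]]] [Conj and] [NP [Pron he]]] [VP [V suspected] [NP [Det that] [N scope]] [NP [Pron he]]]]
The trees differ in how a recursive rule is bracketed over the same span.

2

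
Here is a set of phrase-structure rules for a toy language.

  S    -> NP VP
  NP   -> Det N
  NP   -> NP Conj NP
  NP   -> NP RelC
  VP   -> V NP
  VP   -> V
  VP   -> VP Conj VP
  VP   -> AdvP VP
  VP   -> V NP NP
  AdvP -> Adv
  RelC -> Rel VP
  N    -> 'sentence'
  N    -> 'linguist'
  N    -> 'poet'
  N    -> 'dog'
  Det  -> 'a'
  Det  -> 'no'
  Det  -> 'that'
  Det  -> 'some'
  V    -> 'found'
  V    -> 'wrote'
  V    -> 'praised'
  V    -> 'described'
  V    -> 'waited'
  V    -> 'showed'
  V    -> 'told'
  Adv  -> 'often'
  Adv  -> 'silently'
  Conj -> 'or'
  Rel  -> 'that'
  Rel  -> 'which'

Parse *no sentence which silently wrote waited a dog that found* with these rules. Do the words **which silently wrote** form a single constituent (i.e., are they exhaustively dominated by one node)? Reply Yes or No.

[S [NP [NP [Det no] [N sentence]] [RelC [Rel which] [VP [AdvP [Adv silently]] [VP [V wrote]]]]] [VP [V waited] [NP [NP [Det a] [N dog]] [RelC [Rel that] [VP [V found]]]]]]
The words 'which silently wrote' are exhaustively dominated by a single RelC node (built by RelC → Rel VP), so they form a constituent.

Yes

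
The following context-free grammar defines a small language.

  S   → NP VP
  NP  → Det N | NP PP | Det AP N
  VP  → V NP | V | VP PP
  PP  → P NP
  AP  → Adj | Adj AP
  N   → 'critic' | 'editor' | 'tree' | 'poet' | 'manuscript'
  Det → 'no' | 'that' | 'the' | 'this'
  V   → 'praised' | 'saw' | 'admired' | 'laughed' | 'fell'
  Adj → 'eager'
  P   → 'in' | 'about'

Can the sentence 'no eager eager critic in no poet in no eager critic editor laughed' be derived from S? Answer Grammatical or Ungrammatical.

Ungrammatical

An N word can never sit immediately before an N word in any string this grammar generates, so the substring 'critic editor' rules out a derivation.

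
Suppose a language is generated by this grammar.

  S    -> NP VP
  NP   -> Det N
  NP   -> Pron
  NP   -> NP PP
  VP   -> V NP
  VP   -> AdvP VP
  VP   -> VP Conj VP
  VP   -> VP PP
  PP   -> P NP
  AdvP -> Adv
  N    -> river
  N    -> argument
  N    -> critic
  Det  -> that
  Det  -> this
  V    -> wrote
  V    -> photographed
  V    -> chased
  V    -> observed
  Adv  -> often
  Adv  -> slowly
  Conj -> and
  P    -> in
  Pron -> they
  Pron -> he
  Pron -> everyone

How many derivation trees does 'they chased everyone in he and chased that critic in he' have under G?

6

Two of the 6 distinct bracketings:
[S [NP [Pron they]] [VP [VP [V chased] [NP [NP [Pron everyone]] [PP [P in] [NP [Pron he]]]]] [Conj and] [VP [V chased] [NP [NP [Det that] [N critic]] [PP [P in] [NP [Pron he]]]]]]]
[S [NP [Pron they]] [VP [VP [V chased] [NP [NP [Pron everyone]] [PP [P in] [NP [Pron he]]]]] [Conj and] [VP [VP [V chased] [NP [Det that] [N critic]]] [PP [P in] [NP [Pron he]]]]]]
The difference turns on whether VP → VP PP is used at the relevant span, versus an alternative expansion of VP.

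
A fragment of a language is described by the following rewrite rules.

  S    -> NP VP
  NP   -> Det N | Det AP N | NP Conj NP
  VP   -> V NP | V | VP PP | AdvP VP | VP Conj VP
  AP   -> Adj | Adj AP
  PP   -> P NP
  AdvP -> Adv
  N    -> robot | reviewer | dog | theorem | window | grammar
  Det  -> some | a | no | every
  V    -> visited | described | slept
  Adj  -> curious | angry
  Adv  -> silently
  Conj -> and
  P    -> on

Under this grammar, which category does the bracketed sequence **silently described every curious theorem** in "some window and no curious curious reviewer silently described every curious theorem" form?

[S [NP [NP [Det some] [N window]] [Conj and] [NP [Det no] [AP [Adj curious] [AP [Adj curious]]] [N reviewer]]] [VP [AdvP [Adv silently]] [VP [V described] [NP [Det every] [AP [Adj curious]] [N theorem]]]]]
The span 'silently described every curious theorem' is the VP node built by VP → AdvP VP.

VP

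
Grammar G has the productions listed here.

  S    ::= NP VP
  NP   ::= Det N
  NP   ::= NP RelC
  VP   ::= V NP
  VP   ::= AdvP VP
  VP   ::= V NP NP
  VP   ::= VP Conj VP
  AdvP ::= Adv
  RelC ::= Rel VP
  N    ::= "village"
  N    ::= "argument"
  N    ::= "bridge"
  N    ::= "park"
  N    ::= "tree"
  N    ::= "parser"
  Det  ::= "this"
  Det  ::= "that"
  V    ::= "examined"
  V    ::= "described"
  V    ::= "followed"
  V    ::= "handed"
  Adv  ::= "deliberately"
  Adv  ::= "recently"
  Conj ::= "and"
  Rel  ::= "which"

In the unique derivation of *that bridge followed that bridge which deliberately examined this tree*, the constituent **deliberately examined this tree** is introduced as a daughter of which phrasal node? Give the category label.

RelC

[S [NP [Det that] [N bridge]] [VP [V followed] [NP [NP [Det that] [N bridge]] [RelC [Rel which] [VP [AdvP [Adv deliberately]] [VP [V examined] [NP [Det this] [N tree]]]]]]]]
The span 'deliberately examined this tree' is the VP node built by VP → AdvP VP.
Its mother is the RelC built by RelC → Rel VP.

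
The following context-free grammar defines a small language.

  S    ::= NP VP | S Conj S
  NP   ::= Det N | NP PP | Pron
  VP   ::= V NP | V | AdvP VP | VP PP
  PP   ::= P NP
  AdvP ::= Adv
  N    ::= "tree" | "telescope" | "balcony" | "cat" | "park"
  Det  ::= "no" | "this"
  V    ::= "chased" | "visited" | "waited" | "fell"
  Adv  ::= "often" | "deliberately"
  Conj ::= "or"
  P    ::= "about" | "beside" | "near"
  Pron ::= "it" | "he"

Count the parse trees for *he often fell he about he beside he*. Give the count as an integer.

9

Two of the 9 distinct bracketings:
[S [NP [Pron he]] [VP [AdvP [Adv often]] [VP [V fell] [NP [NP [Pron he]] [PP [P about] [NP [NP [Pron he]] [PP [P beside] [NP [Pron he]]]]]]]]]
[S [NP [Pron he]] [VP [AdvP [Adv often]] [VP [V fell] [NP [NP [NP [Pron he]] [PP [P about] [NP [Pron he]]]] [PP [P beside] [NP [Pron he]]]]]]]
The trees differ in how a recursive rule is bracketed over the same span.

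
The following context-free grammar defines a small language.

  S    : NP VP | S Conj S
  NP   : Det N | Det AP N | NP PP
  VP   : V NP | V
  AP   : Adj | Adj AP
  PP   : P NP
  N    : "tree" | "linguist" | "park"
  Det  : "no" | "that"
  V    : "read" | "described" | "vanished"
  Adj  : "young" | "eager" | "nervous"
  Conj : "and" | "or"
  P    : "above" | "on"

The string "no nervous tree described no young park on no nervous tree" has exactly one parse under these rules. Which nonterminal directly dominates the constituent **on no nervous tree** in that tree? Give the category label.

NP

S
  NP
    Det: no
    AP
      Adj: nervous
    N: tree
  VP
    V: described
    NP
      NP
        Det: no
        AP
          Adj: young
        N: park
      PP
        P: on
        NP
          Det: no
          AP
            Adj: nervous
          N: tree
The span 'on no nervous tree' is the PP node built by PP → P NP.
Its mother is the NP built by NP → NP PP.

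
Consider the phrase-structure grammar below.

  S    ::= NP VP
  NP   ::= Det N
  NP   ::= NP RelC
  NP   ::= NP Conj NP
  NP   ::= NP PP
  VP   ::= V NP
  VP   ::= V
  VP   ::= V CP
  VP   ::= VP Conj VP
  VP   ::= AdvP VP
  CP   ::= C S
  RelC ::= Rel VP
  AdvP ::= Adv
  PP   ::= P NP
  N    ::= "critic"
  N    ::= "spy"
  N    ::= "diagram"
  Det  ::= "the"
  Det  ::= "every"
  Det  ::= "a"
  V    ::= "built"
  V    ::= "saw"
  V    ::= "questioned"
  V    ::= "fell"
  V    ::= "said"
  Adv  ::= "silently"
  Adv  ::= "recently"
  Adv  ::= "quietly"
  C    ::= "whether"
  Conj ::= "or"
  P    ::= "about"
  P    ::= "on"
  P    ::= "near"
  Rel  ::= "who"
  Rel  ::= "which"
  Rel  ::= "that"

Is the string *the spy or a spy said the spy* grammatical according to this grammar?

[S [NP [NP [Det the] [N spy]] [Conj or] [NP [Det a] [N spy]]] [VP [V said] [NP [Det the] [N spy]]]]
Each bracket corresponds to one application of a listed rule, so the string is derivable from S.

Grammatical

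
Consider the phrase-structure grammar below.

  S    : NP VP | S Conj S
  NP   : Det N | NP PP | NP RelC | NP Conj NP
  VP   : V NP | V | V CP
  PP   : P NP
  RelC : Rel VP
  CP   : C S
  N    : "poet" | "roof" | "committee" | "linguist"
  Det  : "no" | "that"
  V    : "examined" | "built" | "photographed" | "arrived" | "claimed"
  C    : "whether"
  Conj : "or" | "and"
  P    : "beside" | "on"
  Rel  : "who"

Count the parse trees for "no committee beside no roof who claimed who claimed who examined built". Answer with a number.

Two of the 4 distinct bracketings:
[S [NP [NP [Det no] [N committee]] [PP [P beside] [NP [NP [NP [NP [Det no] [N roof]] [RelC [Rel who] [VP [V claimed]]]] [RelC [Rel who] [VP [V claimed]]]] [RelC [Rel who] [VP [V examined]]]]]] [VP [V built]]]
[S [NP [NP [NP [Det no] [N committee]] [PP [P beside] [NP [NP [NP [Det no] [N roof]] [RelC [Rel who] [VP [V claimed]]]] [RelC [Rel who] [VP [V claimed]]]]]] [RelC [Rel who] [VP [V examined]]]] [VP [V built]]]
The trees differ in how a recursive rule is bracketed over the same span.

4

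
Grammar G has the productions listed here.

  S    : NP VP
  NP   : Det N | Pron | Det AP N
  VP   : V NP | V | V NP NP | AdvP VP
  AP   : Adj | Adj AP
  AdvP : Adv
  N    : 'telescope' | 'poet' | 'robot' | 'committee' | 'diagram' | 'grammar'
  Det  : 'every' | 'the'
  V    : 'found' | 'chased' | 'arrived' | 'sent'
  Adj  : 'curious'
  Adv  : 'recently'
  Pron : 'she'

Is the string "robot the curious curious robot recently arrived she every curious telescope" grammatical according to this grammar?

Ungrammatical

For S → NP VP, no prefix of the string parses as an NP.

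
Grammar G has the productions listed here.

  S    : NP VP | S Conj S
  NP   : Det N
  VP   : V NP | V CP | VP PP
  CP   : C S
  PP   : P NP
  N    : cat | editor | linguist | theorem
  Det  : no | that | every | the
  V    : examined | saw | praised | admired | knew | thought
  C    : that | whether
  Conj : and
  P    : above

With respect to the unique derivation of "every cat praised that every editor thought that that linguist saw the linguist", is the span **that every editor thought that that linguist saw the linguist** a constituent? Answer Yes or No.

[S [NP [Det every] [N cat]] [VP [V praised] [CP [C that] [S [NP [Det every] [N editor]] [VP [V thought] [CP [C that] [S [NP [Det that] [N linguist]] [VP [V saw] [NP [Det the] [N linguist]]]]]]]]]]
The words 'that every editor thought that that linguist saw the linguist' are exhaustively dominated by a single CP node (built by CP → C S), so they form a constituent.

Yes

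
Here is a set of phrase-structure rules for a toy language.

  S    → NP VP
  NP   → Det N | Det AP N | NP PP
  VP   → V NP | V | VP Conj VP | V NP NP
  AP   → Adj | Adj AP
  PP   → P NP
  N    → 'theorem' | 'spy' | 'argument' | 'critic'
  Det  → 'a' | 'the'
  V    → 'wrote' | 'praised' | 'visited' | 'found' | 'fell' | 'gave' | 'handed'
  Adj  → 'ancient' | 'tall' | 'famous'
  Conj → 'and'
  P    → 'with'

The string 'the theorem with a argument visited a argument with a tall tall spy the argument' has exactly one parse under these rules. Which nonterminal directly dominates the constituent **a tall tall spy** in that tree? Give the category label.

PP

[S [NP [NP [Det the] [N theorem]] [PP [P with] [NP [Det a] [N argument]]]] [VP [V visited] [NP [NP [Det a] [N argument]] [PP [P with] [NP [Det a] [AP [Adj tall] [AP [Adj tall]]] [N spy]]]] [NP [Det the] [N argument]]]]
The span 'a tall tall spy' is the NP node built by NP → Det AP N.
Its mother is the PP built by PP → P NP.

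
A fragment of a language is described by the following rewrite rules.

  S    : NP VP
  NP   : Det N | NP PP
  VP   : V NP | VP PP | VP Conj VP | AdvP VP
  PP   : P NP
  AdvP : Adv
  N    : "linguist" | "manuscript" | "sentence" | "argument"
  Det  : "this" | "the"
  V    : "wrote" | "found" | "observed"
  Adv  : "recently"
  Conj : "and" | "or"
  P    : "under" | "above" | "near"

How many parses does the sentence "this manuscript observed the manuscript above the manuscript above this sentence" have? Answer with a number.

Two of the 5 distinct bracketings:
[S [NP [Det this] [N manuscript]] [VP [V observed] [NP [NP [Det the] [N manuscript]] [PP [P above] [NP [NP [Det the] [N manuscript]] [PP [P above] [NP [Det this] [N sentence]]]]]]]]
[S [NP [Det this] [N manuscript]] [VP [V observed] [NP [NP [NP [Det the] [N manuscript]] [PP [P above] [NP [Det the] [N manuscript]]]] [PP [P above] [NP [Det this] [N sentence]]]]]]
The trees differ in how a recursive rule is bracketed over the same span.

5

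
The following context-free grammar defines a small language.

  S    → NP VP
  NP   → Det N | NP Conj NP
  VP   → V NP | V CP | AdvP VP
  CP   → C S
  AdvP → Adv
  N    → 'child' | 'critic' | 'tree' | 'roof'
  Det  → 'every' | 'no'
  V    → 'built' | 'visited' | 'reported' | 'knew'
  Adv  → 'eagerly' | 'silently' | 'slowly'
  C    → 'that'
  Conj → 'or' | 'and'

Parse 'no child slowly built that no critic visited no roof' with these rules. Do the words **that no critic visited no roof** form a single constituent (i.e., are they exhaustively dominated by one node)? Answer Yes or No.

[S [NP [Det no] [N child]] [VP [AdvP [Adv slowly]] [VP [V built] [CP [C that] [S [NP [Det no] [N critic]] [VP [V visited] [NP [Det no] [N roof]]]]]]]]
The words 'that no critic visited no roof' are exhaustively dominated by a single CP node (built by CP → C S), so they form a constituent.

Yes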